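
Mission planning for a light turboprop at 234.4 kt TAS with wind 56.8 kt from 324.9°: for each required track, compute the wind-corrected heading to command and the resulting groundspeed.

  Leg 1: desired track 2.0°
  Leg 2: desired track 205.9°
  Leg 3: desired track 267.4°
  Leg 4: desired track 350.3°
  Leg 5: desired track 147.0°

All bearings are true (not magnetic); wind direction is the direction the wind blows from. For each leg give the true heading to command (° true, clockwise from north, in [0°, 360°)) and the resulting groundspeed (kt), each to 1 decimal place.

Leg 1: heading=353.6°, groundspeed=186.6 kt
Leg 2: heading=218.1°, groundspeed=256.6 kt
Leg 3: heading=279.2°, groundspeed=198.9 kt
Leg 4: heading=344.3°, groundspeed=181.8 kt
Leg 5: heading=147.5°, groundspeed=291.2 kt

Leg 1: desired track 2.0°; wind correction -8.4° → command heading 353.6°, groundspeed 186.6 kt
Leg 2: desired track 205.9°; wind correction +12.2° → command heading 218.1°, groundspeed 256.6 kt
Leg 3: desired track 267.4°; wind correction +11.8° → command heading 279.2°, groundspeed 198.9 kt
Leg 4: desired track 350.3°; wind correction -6.0° → command heading 344.3°, groundspeed 181.8 kt
Leg 5: desired track 147.0°; wind correction +0.5° → command heading 147.5°, groundspeed 291.2 kt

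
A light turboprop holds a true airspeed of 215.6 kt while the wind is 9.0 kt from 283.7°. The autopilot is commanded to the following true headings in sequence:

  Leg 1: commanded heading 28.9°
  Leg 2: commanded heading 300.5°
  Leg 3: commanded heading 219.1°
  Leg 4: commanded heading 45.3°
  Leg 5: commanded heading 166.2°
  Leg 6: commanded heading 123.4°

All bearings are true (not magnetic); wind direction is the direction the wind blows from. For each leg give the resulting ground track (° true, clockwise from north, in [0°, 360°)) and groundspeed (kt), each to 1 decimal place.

Leg 1: heading 28.9°; drift +2.3° → track 31.2°, groundspeed 218.1 kt
Leg 2: heading 300.5°; drift +0.7° → track 301.2°, groundspeed 207.0 kt
Leg 3: heading 219.1°; drift -2.2° → track 216.9°, groundspeed 211.9 kt
Leg 4: heading 45.3°; drift +2.0° → track 47.3°, groundspeed 220.4 kt
Leg 5: heading 166.2°; drift -2.1° → track 164.1°, groundspeed 219.9 kt
Leg 6: heading 123.4°; drift -0.8° → track 122.6°, groundspeed 224.1 kt

Leg 1: track=31.2°, groundspeed=218.1 kt
Leg 2: track=301.2°, groundspeed=207.0 kt
Leg 3: track=216.9°, groundspeed=211.9 kt
Leg 4: track=47.3°, groundspeed=220.4 kt
Leg 5: track=164.1°, groundspeed=219.9 kt
Leg 6: track=122.6°, groundspeed=224.1 kt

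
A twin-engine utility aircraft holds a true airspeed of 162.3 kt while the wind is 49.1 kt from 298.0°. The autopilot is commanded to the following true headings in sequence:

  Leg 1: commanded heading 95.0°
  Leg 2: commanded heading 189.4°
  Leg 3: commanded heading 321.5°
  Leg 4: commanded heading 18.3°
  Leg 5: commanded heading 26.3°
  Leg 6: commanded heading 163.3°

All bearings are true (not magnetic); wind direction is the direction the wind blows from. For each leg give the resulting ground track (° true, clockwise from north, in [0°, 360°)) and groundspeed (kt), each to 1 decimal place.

Leg 1: track=100.3°, groundspeed=208.4 kt
Leg 2: track=174.7°, groundspeed=183.9 kt
Leg 3: track=331.0°, groundspeed=118.9 kt
Leg 4: track=35.7°, groundspeed=161.5 kt
Leg 5: track=43.3°, groundspeed=168.2 kt
Leg 6: track=153.2°, groundspeed=199.9 kt

Leg 1: heading 95.0°; drift +5.3° → track 100.3°, groundspeed 208.4 kt
Leg 2: heading 189.4°; drift -14.7° → track 174.7°, groundspeed 183.9 kt
Leg 3: heading 321.5°; drift +9.5° → track 331.0°, groundspeed 118.9 kt
Leg 4: heading 18.3°; drift +17.4° → track 35.7°, groundspeed 161.5 kt
Leg 5: heading 26.3°; drift +17.0° → track 43.3°, groundspeed 168.2 kt
Leg 6: heading 163.3°; drift -10.1° → track 153.2°, groundspeed 199.9 kt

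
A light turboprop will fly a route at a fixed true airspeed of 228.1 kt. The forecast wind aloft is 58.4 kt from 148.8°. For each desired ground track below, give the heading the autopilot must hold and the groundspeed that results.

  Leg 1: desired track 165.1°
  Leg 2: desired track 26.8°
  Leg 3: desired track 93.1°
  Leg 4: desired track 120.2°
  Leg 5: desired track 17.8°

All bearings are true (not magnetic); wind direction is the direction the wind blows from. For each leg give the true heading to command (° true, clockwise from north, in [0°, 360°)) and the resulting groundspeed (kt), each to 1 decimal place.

Leg 1: heading=161.0°, groundspeed=171.5 kt
Leg 2: heading=39.3°, groundspeed=253.6 kt
Leg 3: heading=105.3°, groundspeed=190.0 kt
Leg 4: heading=127.2°, groundspeed=175.1 kt
Leg 5: heading=28.9°, groundspeed=262.1 kt

Leg 1: desired track 165.1°; wind correction -4.1° → command heading 161.0°, groundspeed 171.5 kt
Leg 2: desired track 26.8°; wind correction +12.5° → command heading 39.3°, groundspeed 253.6 kt
Leg 3: desired track 93.1°; wind correction +12.2° → command heading 105.3°, groundspeed 190.0 kt
Leg 4: desired track 120.2°; wind correction +7.0° → command heading 127.2°, groundspeed 175.1 kt
Leg 5: desired track 17.8°; wind correction +11.1° → command heading 28.9°, groundspeed 262.1 kt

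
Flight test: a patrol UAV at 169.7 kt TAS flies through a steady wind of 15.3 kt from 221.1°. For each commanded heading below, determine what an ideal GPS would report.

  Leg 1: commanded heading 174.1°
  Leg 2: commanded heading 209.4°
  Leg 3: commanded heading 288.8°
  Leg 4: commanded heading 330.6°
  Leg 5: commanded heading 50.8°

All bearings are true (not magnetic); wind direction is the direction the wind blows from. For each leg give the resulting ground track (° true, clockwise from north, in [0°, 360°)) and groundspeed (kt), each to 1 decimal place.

Leg 1: track=170.1°, groundspeed=159.7 kt
Leg 2: track=208.3°, groundspeed=154.7 kt
Leg 3: track=293.7°, groundspeed=164.5 kt
Leg 4: track=335.3°, groundspeed=175.4 kt
Leg 5: track=50.0°, groundspeed=184.8 kt

Leg 1: heading 174.1°; drift -4.0° → track 170.1°, groundspeed 159.7 kt
Leg 2: heading 209.4°; drift -1.1° → track 208.3°, groundspeed 154.7 kt
Leg 3: heading 288.8°; drift +4.9° → track 293.7°, groundspeed 164.5 kt
Leg 4: heading 330.6°; drift +4.7° → track 335.3°, groundspeed 175.4 kt
Leg 5: heading 50.8°; drift -0.8° → track 50.0°, groundspeed 184.8 kt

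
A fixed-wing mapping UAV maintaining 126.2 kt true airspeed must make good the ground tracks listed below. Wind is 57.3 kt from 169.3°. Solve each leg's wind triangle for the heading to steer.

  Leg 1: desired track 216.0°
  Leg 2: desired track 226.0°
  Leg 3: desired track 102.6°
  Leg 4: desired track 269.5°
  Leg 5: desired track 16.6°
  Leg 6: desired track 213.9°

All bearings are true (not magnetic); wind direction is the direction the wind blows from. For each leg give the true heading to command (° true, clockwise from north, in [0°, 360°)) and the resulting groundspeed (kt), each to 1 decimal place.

Leg 1: desired track 216.0°; wind correction -19.3° → command heading 196.7°, groundspeed 79.8 kt
Leg 2: desired track 226.0°; wind correction -22.3° → command heading 203.7°, groundspeed 85.3 kt
Leg 3: desired track 102.6°; wind correction +24.6° → command heading 127.2°, groundspeed 92.0 kt
Leg 4: desired track 269.5°; wind correction -26.5° → command heading 243.0°, groundspeed 123.0 kt
Leg 5: desired track 16.6°; wind correction +12.0° → command heading 28.6°, groundspeed 174.4 kt
Leg 6: desired track 213.9°; wind correction -18.6° → command heading 195.3°, groundspeed 78.8 kt

Leg 1: heading=196.7°, groundspeed=79.8 kt
Leg 2: heading=203.7°, groundspeed=85.3 kt
Leg 3: heading=127.2°, groundspeed=92.0 kt
Leg 4: heading=243.0°, groundspeed=123.0 kt
Leg 5: heading=28.6°, groundspeed=174.4 kt
Leg 6: heading=195.3°, groundspeed=78.8 kt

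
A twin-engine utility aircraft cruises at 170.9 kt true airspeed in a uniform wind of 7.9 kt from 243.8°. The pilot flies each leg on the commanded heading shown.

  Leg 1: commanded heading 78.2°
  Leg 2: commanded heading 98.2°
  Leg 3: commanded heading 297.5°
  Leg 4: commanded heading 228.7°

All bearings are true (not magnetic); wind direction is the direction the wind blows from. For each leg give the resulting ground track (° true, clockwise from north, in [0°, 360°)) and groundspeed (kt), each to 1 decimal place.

Leg 1: track=77.6°, groundspeed=178.6 kt
Leg 2: track=96.8°, groundspeed=177.5 kt
Leg 3: track=299.7°, groundspeed=166.3 kt
Leg 4: track=228.0°, groundspeed=163.3 kt

Leg 1: heading 78.2°; drift -0.6° → track 77.6°, groundspeed 178.6 kt
Leg 2: heading 98.2°; drift -1.4° → track 96.8°, groundspeed 177.5 kt
Leg 3: heading 297.5°; drift +2.2° → track 299.7°, groundspeed 166.3 kt
Leg 4: heading 228.7°; drift -0.7° → track 228.0°, groundspeed 163.3 kt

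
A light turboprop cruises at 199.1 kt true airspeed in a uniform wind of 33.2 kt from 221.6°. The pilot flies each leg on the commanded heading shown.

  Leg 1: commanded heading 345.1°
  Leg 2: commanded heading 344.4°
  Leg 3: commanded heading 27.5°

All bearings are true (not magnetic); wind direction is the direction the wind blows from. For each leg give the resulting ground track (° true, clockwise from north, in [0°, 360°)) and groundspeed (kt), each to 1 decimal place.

Leg 1: track=352.4°, groundspeed=219.2 kt
Leg 2: track=351.7°, groundspeed=218.9 kt
Leg 3: track=29.5°, groundspeed=231.4 kt

Leg 1: heading 345.1°; drift +7.3° → track 352.4°, groundspeed 219.2 kt
Leg 2: heading 344.4°; drift +7.3° → track 351.7°, groundspeed 218.9 kt
Leg 3: heading 27.5°; drift +2.0° → track 29.5°, groundspeed 231.4 kt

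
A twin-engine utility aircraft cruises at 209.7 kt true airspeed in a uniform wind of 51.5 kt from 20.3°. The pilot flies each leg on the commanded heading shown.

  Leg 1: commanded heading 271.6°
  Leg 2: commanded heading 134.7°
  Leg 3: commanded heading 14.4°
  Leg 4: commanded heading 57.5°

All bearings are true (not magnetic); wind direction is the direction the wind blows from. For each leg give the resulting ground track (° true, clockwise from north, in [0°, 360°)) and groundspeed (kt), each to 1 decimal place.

Leg 1: heading 271.6°; drift -12.2° → track 259.4°, groundspeed 231.4 kt
Leg 2: heading 134.7°; drift +11.5° → track 146.2°, groundspeed 235.7 kt
Leg 3: heading 14.4°; drift -1.9° → track 12.5°, groundspeed 158.6 kt
Leg 4: heading 57.5°; drift +10.5° → track 68.0°, groundspeed 171.5 kt

Leg 1: track=259.4°, groundspeed=231.4 kt
Leg 2: track=146.2°, groundspeed=235.7 kt
Leg 3: track=12.5°, groundspeed=158.6 kt
Leg 4: track=68.0°, groundspeed=171.5 kt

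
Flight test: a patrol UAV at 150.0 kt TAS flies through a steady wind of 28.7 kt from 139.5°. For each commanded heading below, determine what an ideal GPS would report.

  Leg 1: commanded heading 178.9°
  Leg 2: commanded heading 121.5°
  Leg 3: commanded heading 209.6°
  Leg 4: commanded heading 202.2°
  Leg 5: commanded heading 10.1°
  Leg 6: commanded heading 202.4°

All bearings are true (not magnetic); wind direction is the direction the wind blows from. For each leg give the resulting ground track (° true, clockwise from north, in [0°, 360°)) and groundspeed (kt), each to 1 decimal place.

Leg 1: track=187.0°, groundspeed=129.1 kt
Leg 2: track=117.4°, groundspeed=123.0 kt
Leg 3: track=220.5°, groundspeed=142.8 kt
Leg 4: track=212.8°, groundspeed=139.2 kt
Leg 5: track=2.6°, groundspeed=169.7 kt
Leg 6: track=213.0°, groundspeed=139.3 kt

Leg 1: heading 178.9°; drift +8.1° → track 187.0°, groundspeed 129.1 kt
Leg 2: heading 121.5°; drift -4.1° → track 117.4°, groundspeed 123.0 kt
Leg 3: heading 209.6°; drift +10.9° → track 220.5°, groundspeed 142.8 kt
Leg 4: heading 202.2°; drift +10.6° → track 212.8°, groundspeed 139.2 kt
Leg 5: heading 10.1°; drift -7.5° → track 2.6°, groundspeed 169.7 kt
Leg 6: heading 202.4°; drift +10.6° → track 213.0°, groundspeed 139.3 kt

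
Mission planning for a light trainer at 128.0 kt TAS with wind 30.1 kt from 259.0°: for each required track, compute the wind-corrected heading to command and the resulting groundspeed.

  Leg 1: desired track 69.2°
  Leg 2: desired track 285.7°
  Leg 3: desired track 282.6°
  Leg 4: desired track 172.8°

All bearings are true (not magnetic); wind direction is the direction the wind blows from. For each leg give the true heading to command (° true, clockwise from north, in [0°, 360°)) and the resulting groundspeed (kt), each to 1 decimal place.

Leg 1: heading=66.9°, groundspeed=157.6 kt
Leg 2: heading=279.6°, groundspeed=100.4 kt
Leg 3: heading=277.2°, groundspeed=99.8 kt
Leg 4: heading=186.4°, groundspeed=122.4 kt

Leg 1: desired track 69.2°; wind correction -2.3° → command heading 66.9°, groundspeed 157.6 kt
Leg 2: desired track 285.7°; wind correction -6.1° → command heading 279.6°, groundspeed 100.4 kt
Leg 3: desired track 282.6°; wind correction -5.4° → command heading 277.2°, groundspeed 99.8 kt
Leg 4: desired track 172.8°; wind correction +13.6° → command heading 186.4°, groundspeed 122.4 kt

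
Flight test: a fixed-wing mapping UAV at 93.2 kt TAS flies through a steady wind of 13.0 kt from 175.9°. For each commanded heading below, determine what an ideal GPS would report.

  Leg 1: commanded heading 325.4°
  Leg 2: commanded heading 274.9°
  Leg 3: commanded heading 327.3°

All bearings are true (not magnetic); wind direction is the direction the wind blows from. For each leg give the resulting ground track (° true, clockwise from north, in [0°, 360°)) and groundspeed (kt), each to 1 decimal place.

Leg 1: heading 325.4°; drift +3.6° → track 329.0°, groundspeed 104.6 kt
Leg 2: heading 274.9°; drift +7.7° → track 282.6°, groundspeed 96.1 kt
Leg 3: heading 327.3°; drift +3.4° → track 330.7°, groundspeed 104.8 kt

Leg 1: track=329.0°, groundspeed=104.6 kt
Leg 2: track=282.6°, groundspeed=96.1 kt
Leg 3: track=330.7°, groundspeed=104.8 kt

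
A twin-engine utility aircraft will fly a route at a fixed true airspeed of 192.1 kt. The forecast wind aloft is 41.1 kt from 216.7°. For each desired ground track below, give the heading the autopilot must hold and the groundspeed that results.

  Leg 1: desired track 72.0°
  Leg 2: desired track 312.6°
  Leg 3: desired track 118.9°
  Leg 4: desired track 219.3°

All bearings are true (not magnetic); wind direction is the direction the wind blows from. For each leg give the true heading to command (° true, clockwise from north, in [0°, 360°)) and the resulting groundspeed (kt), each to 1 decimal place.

Leg 1: desired track 72.0°; wind correction +7.1° → command heading 79.1°, groundspeed 224.2 kt
Leg 2: desired track 312.6°; wind correction -12.3° → command heading 300.3°, groundspeed 191.9 kt
Leg 3: desired track 118.9°; wind correction +12.2° → command heading 131.1°, groundspeed 193.3 kt
Leg 4: desired track 219.3°; wind correction -0.6° → command heading 218.7°, groundspeed 151.0 kt

Leg 1: heading=79.1°, groundspeed=224.2 kt
Leg 2: heading=300.3°, groundspeed=191.9 kt
Leg 3: heading=131.1°, groundspeed=193.3 kt
Leg 4: heading=218.7°, groundspeed=151.0 kt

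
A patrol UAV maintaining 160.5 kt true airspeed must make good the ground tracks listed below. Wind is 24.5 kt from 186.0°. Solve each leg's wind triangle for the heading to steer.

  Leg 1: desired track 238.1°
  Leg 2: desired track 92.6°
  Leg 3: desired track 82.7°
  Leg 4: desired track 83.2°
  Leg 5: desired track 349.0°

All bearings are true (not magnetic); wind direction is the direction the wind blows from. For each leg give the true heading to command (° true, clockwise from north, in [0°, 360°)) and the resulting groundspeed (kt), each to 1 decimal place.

Leg 1: heading=231.2°, groundspeed=144.3 kt
Leg 2: heading=101.4°, groundspeed=160.1 kt
Leg 3: heading=91.2°, groundspeed=164.4 kt
Leg 4: heading=91.8°, groundspeed=164.1 kt
Leg 5: heading=346.4°, groundspeed=183.8 kt

Leg 1: desired track 238.1°; wind correction -6.9° → command heading 231.2°, groundspeed 144.3 kt
Leg 2: desired track 92.6°; wind correction +8.8° → command heading 101.4°, groundspeed 160.1 kt
Leg 3: desired track 82.7°; wind correction +8.5° → command heading 91.2°, groundspeed 164.4 kt
Leg 4: desired track 83.2°; wind correction +8.6° → command heading 91.8°, groundspeed 164.1 kt
Leg 5: desired track 349.0°; wind correction -2.6° → command heading 346.4°, groundspeed 183.8 kt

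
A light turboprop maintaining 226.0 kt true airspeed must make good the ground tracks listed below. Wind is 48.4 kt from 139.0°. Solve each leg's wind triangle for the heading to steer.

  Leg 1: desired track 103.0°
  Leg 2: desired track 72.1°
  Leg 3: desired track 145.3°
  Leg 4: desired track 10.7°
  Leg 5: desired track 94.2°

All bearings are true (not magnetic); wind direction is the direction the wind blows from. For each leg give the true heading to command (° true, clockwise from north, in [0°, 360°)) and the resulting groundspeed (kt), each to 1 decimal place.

Leg 1: heading=110.2°, groundspeed=185.0 kt
Leg 2: heading=83.5°, groundspeed=202.6 kt
Leg 3: heading=144.0°, groundspeed=177.8 kt
Leg 4: heading=20.4°, groundspeed=252.8 kt
Leg 5: heading=102.9°, groundspeed=189.1 kt

Leg 1: desired track 103.0°; wind correction +7.2° → command heading 110.2°, groundspeed 185.0 kt
Leg 2: desired track 72.1°; wind correction +11.4° → command heading 83.5°, groundspeed 202.6 kt
Leg 3: desired track 145.3°; wind correction -1.3° → command heading 144.0°, groundspeed 177.8 kt
Leg 4: desired track 10.7°; wind correction +9.7° → command heading 20.4°, groundspeed 252.8 kt
Leg 5: desired track 94.2°; wind correction +8.7° → command heading 102.9°, groundspeed 189.1 kt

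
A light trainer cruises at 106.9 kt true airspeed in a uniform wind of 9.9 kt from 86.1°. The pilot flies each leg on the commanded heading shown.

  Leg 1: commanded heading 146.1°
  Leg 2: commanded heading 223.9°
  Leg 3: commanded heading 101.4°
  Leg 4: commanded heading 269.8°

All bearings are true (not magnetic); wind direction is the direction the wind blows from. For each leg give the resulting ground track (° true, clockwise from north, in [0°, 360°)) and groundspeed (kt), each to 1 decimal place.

Leg 1: track=150.9°, groundspeed=102.3 kt
Leg 2: track=227.2°, groundspeed=114.4 kt
Leg 3: track=102.9°, groundspeed=97.4 kt
Leg 4: track=269.5°, groundspeed=116.8 kt

Leg 1: heading 146.1°; drift +4.8° → track 150.9°, groundspeed 102.3 kt
Leg 2: heading 223.9°; drift +3.3° → track 227.2°, groundspeed 114.4 kt
Leg 3: heading 101.4°; drift +1.5° → track 102.9°, groundspeed 97.4 kt
Leg 4: heading 269.8°; drift -0.3° → track 269.5°, groundspeed 116.8 kt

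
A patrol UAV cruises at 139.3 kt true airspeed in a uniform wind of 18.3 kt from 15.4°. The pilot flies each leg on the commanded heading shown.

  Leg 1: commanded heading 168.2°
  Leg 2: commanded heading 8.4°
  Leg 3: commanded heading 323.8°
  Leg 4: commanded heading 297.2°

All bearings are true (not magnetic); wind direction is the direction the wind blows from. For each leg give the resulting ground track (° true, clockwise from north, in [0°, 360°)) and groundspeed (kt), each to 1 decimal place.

Leg 1: track=171.3°, groundspeed=155.8 kt
Leg 2: track=7.3°, groundspeed=121.2 kt
Leg 3: track=317.4°, groundspeed=128.7 kt
Leg 4: track=289.7°, groundspeed=136.7 kt

Leg 1: heading 168.2°; drift +3.1° → track 171.3°, groundspeed 155.8 kt
Leg 2: heading 8.4°; drift -1.1° → track 7.3°, groundspeed 121.2 kt
Leg 3: heading 323.8°; drift -6.4° → track 317.4°, groundspeed 128.7 kt
Leg 4: heading 297.2°; drift -7.5° → track 289.7°, groundspeed 136.7 kt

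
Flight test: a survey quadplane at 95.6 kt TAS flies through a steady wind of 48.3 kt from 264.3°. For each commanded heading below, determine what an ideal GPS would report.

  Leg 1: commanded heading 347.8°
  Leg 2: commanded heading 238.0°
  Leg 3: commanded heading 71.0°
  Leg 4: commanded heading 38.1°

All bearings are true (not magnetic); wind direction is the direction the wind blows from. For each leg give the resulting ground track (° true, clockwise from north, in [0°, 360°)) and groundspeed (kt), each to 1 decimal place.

Leg 1: track=15.8°, groundspeed=102.1 kt
Leg 2: track=215.7°, groundspeed=56.5 kt
Leg 3: track=75.5°, groundspeed=143.0 kt
Leg 4: track=53.2°, groundspeed=133.7 kt

Leg 1: heading 347.8°; drift +28.0° → track 15.8°, groundspeed 102.1 kt
Leg 2: heading 238.0°; drift -22.3° → track 215.7°, groundspeed 56.5 kt
Leg 3: heading 71.0°; drift +4.5° → track 75.5°, groundspeed 143.0 kt
Leg 4: heading 38.1°; drift +15.1° → track 53.2°, groundspeed 133.7 kt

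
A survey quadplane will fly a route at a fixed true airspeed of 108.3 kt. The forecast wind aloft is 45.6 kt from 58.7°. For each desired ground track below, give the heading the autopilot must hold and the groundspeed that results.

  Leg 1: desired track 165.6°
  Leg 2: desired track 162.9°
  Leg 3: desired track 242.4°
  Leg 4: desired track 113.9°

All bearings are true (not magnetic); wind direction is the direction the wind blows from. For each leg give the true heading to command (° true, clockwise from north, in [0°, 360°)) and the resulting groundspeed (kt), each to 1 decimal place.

Leg 1: desired track 165.6°; wind correction -23.8° → command heading 141.8°, groundspeed 112.4 kt
Leg 2: desired track 162.9°; wind correction -24.1° → command heading 138.8°, groundspeed 110.1 kt
Leg 3: desired track 242.4°; wind correction +1.6° → command heading 244.0°, groundspeed 153.8 kt
Leg 4: desired track 113.9°; wind correction -20.2° → command heading 93.7°, groundspeed 75.6 kt

Leg 1: heading=141.8°, groundspeed=112.4 kt
Leg 2: heading=138.8°, groundspeed=110.1 kt
Leg 3: heading=244.0°, groundspeed=153.8 kt
Leg 4: heading=93.7°, groundspeed=75.6 kt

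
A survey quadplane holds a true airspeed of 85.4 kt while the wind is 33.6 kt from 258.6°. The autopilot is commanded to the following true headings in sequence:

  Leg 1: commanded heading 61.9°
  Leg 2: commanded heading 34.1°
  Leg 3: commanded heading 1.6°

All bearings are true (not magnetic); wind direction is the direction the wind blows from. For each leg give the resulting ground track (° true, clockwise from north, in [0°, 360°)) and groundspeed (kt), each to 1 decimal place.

Leg 1: heading 61.9°; drift +4.7° → track 66.6°, groundspeed 118.0 kt
Leg 2: heading 34.1°; drift +12.2° → track 46.3°, groundspeed 111.9 kt
Leg 3: heading 1.6°; drift +19.4° → track 21.0°, groundspeed 98.6 kt

Leg 1: track=66.6°, groundspeed=118.0 kt
Leg 2: track=46.3°, groundspeed=111.9 kt
Leg 3: track=21.0°, groundspeed=98.6 kt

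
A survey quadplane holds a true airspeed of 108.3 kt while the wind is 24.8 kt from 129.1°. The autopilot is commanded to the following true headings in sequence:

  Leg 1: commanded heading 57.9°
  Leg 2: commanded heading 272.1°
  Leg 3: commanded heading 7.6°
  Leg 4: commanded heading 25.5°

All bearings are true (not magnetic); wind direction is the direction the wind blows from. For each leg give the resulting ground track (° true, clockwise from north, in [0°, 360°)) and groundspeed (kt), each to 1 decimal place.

Leg 1: heading 57.9°; drift -13.2° → track 44.7°, groundspeed 103.0 kt
Leg 2: heading 272.1°; drift +6.6° → track 278.7°, groundspeed 129.0 kt
Leg 3: heading 7.6°; drift -9.9° → track 357.7°, groundspeed 123.1 kt
Leg 4: heading 25.5°; drift -11.9° → track 13.6°, groundspeed 116.6 kt

Leg 1: track=44.7°, groundspeed=103.0 kt
Leg 2: track=278.7°, groundspeed=129.0 kt
Leg 3: track=357.7°, groundspeed=123.1 kt
Leg 4: track=13.6°, groundspeed=116.6 kt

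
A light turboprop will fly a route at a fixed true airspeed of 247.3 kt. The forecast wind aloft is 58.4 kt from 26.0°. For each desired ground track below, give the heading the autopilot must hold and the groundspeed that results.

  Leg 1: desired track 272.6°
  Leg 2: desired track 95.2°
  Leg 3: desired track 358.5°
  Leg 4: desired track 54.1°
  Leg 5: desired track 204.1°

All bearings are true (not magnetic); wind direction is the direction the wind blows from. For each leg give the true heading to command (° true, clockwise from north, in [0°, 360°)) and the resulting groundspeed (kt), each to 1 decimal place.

Leg 1: heading=285.1°, groundspeed=264.6 kt
Leg 2: heading=82.4°, groundspeed=220.5 kt
Leg 3: heading=4.8°, groundspeed=194.0 kt
Leg 4: heading=47.7°, groundspeed=194.2 kt
Leg 5: heading=203.7°, groundspeed=305.7 kt

Leg 1: desired track 272.6°; wind correction +12.5° → command heading 285.1°, groundspeed 264.6 kt
Leg 2: desired track 95.2°; wind correction -12.8° → command heading 82.4°, groundspeed 220.5 kt
Leg 3: desired track 358.5°; wind correction +6.3° → command heading 4.8°, groundspeed 194.0 kt
Leg 4: desired track 54.1°; wind correction -6.4° → command heading 47.7°, groundspeed 194.2 kt
Leg 5: desired track 204.1°; wind correction -0.4° → command heading 203.7°, groundspeed 305.7 kt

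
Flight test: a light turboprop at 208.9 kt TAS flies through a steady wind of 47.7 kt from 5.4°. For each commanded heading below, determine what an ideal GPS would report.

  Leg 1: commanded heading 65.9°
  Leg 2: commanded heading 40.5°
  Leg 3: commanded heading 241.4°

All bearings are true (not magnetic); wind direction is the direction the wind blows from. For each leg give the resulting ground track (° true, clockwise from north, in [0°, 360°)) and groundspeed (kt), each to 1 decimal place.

Leg 1: track=78.5°, groundspeed=190.0 kt
Leg 2: track=49.7°, groundspeed=172.1 kt
Leg 3: track=231.9°, groundspeed=238.9 kt

Leg 1: heading 65.9°; drift +12.6° → track 78.5°, groundspeed 190.0 kt
Leg 2: heading 40.5°; drift +9.2° → track 49.7°, groundspeed 172.1 kt
Leg 3: heading 241.4°; drift -9.5° → track 231.9°, groundspeed 238.9 kt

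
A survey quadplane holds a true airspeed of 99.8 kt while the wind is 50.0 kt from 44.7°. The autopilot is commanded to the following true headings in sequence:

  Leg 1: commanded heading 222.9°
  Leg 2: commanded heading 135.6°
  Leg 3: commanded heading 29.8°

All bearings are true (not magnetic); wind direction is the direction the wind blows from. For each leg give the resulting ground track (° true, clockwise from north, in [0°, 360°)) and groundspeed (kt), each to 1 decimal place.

Leg 1: heading 222.9°; drift +0.6° → track 223.5°, groundspeed 149.8 kt
Leg 2: heading 135.6°; drift +26.4° → track 162.0°, groundspeed 112.3 kt
Leg 3: heading 29.8°; drift -14.0° → track 15.8°, groundspeed 53.1 kt

Leg 1: track=223.5°, groundspeed=149.8 kt
Leg 2: track=162.0°, groundspeed=112.3 kt
Leg 3: track=15.8°, groundspeed=53.1 kt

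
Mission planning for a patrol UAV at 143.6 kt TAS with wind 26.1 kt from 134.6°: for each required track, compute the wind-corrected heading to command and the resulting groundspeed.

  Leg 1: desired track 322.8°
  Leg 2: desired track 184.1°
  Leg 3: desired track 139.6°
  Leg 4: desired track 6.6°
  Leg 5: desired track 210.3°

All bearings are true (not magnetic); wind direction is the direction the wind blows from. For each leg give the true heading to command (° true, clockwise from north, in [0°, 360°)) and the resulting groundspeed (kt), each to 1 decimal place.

Leg 1: heading=324.3°, groundspeed=169.4 kt
Leg 2: heading=176.2°, groundspeed=125.3 kt
Leg 3: heading=138.7°, groundspeed=117.6 kt
Leg 4: heading=14.8°, groundspeed=158.2 kt
Leg 5: heading=200.2°, groundspeed=134.9 kt

Leg 1: desired track 322.8°; wind correction +1.5° → command heading 324.3°, groundspeed 169.4 kt
Leg 2: desired track 184.1°; wind correction -7.9° → command heading 176.2°, groundspeed 125.3 kt
Leg 3: desired track 139.6°; wind correction -0.9° → command heading 138.7°, groundspeed 117.6 kt
Leg 4: desired track 6.6°; wind correction +8.2° → command heading 14.8°, groundspeed 158.2 kt
Leg 5: desired track 210.3°; wind correction -10.1° → command heading 200.2°, groundspeed 134.9 kt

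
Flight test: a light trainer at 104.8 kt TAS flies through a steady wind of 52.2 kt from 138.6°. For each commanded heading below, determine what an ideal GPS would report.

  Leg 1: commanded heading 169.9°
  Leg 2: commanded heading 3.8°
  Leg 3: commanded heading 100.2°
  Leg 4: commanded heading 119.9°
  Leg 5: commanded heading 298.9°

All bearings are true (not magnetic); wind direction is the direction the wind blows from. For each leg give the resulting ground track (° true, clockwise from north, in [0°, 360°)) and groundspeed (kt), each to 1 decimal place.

Leg 1: track=194.2°, groundspeed=66.0 kt
Leg 2: track=349.1°, groundspeed=146.3 kt
Leg 3: track=73.3°, groundspeed=71.6 kt
Leg 4: track=103.1°, groundspeed=57.8 kt
Leg 5: track=305.4°, groundspeed=154.9 kt

Leg 1: heading 169.9°; drift +24.3° → track 194.2°, groundspeed 66.0 kt
Leg 2: heading 3.8°; drift -14.7° → track 349.1°, groundspeed 146.3 kt
Leg 3: heading 100.2°; drift -26.9° → track 73.3°, groundspeed 71.6 kt
Leg 4: heading 119.9°; drift -16.8° → track 103.1°, groundspeed 57.8 kt
Leg 5: heading 298.9°; drift +6.5° → track 305.4°, groundspeed 154.9 kt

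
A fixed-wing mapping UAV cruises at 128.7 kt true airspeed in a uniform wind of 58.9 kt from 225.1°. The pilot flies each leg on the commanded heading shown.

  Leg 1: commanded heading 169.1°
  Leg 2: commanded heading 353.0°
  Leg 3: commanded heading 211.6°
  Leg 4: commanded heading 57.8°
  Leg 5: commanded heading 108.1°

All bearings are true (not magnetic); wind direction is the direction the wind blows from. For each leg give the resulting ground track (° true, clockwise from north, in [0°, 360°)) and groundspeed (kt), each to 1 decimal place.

Leg 1: heading 169.1°; drift -27.0° → track 142.1°, groundspeed 107.5 kt
Leg 2: heading 353.0°; drift +15.7° → track 8.7°, groundspeed 171.3 kt
Leg 3: heading 211.6°; drift -10.9° → track 200.7°, groundspeed 72.7 kt
Leg 4: heading 57.8°; drift -4.0° → track 53.8°, groundspeed 186.6 kt
Leg 5: heading 108.1°; drift -18.7° → track 89.4°, groundspeed 164.1 kt

Leg 1: track=142.1°, groundspeed=107.5 kt
Leg 2: track=8.7°, groundspeed=171.3 kt
Leg 3: track=200.7°, groundspeed=72.7 kt
Leg 4: track=53.8°, groundspeed=186.6 kt
Leg 5: track=89.4°, groundspeed=164.1 kt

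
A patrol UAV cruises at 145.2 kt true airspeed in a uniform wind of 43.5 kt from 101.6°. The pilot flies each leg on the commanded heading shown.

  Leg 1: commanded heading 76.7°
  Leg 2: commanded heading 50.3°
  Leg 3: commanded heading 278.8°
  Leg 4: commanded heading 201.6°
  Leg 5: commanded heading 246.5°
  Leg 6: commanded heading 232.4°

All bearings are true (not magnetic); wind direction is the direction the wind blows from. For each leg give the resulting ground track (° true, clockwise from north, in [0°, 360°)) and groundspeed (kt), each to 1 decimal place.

Leg 1: track=66.9°, groundspeed=107.3 kt
Leg 2: track=34.2°, groundspeed=122.8 kt
Leg 3: track=279.4°, groundspeed=188.7 kt
Leg 4: track=217.3°, groundspeed=158.6 kt
Leg 5: track=254.4°, groundspeed=182.5 kt
Leg 6: track=243.1°, groundspeed=176.7 kt

Leg 1: heading 76.7°; drift -9.8° → track 66.9°, groundspeed 107.3 kt
Leg 2: heading 50.3°; drift -16.1° → track 34.2°, groundspeed 122.8 kt
Leg 3: heading 278.8°; drift +0.6° → track 279.4°, groundspeed 188.7 kt
Leg 4: heading 201.6°; drift +15.7° → track 217.3°, groundspeed 158.6 kt
Leg 5: heading 246.5°; drift +7.9° → track 254.4°, groundspeed 182.5 kt
Leg 6: heading 232.4°; drift +10.7° → track 243.1°, groundspeed 176.7 kt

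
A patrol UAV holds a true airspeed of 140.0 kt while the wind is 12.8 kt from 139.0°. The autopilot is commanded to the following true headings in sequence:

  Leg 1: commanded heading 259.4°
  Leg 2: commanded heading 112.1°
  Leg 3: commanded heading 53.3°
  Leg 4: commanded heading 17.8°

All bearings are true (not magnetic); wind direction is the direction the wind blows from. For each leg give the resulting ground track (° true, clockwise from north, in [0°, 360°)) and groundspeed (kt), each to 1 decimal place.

Leg 1: track=263.7°, groundspeed=146.9 kt
Leg 2: track=109.5°, groundspeed=128.7 kt
Leg 3: track=48.1°, groundspeed=139.6 kt
Leg 4: track=13.5°, groundspeed=147.0 kt

Leg 1: heading 259.4°; drift +4.3° → track 263.7°, groundspeed 146.9 kt
Leg 2: heading 112.1°; drift -2.6° → track 109.5°, groundspeed 128.7 kt
Leg 3: heading 53.3°; drift -5.2° → track 48.1°, groundspeed 139.6 kt
Leg 4: heading 17.8°; drift -4.3° → track 13.5°, groundspeed 147.0 kt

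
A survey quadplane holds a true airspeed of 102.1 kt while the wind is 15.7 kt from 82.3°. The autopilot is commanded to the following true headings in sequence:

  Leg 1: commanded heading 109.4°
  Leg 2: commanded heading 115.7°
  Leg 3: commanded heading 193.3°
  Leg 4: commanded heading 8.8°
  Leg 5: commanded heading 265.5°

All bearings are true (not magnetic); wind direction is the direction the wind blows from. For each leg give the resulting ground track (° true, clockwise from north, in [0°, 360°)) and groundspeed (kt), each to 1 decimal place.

Leg 1: track=114.0°, groundspeed=88.4 kt
Leg 2: track=121.2°, groundspeed=89.4 kt
Leg 3: track=201.0°, groundspeed=108.7 kt
Leg 4: track=0.0°, groundspeed=98.8 kt
Leg 5: track=265.1°, groundspeed=117.8 kt

Leg 1: heading 109.4°; drift +4.6° → track 114.0°, groundspeed 88.4 kt
Leg 2: heading 115.7°; drift +5.5° → track 121.2°, groundspeed 89.4 kt
Leg 3: heading 193.3°; drift +7.7° → track 201.0°, groundspeed 108.7 kt
Leg 4: heading 8.8°; drift -8.8° → track 0.0°, groundspeed 98.8 kt
Leg 5: heading 265.5°; drift -0.4° → track 265.1°, groundspeed 117.8 kt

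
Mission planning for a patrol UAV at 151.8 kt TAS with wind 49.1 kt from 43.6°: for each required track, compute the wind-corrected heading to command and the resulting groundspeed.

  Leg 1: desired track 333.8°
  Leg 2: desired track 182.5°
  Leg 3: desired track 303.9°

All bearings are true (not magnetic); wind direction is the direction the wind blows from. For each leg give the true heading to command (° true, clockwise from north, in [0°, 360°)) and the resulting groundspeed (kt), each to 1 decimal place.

Leg 1: desired track 333.8°; wind correction +17.7° → command heading 351.5°, groundspeed 127.7 kt
Leg 2: desired track 182.5°; wind correction -12.3° → command heading 170.2°, groundspeed 185.3 kt
Leg 3: desired track 303.9°; wind correction +18.6° → command heading 322.5°, groundspeed 152.2 kt

Leg 1: heading=351.5°, groundspeed=127.7 kt
Leg 2: heading=170.2°, groundspeed=185.3 kt
Leg 3: heading=322.5°, groundspeed=152.2 kt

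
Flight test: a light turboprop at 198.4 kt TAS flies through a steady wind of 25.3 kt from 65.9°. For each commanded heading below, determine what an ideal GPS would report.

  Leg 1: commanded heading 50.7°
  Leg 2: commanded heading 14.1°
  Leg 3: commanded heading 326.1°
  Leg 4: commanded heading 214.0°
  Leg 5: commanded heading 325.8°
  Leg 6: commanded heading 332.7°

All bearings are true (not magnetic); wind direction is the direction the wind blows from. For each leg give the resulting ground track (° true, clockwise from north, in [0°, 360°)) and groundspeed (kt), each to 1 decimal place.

Leg 1: heading 50.7°; drift -2.2° → track 48.5°, groundspeed 174.1 kt
Leg 2: heading 14.1°; drift -6.2° → track 7.9°, groundspeed 183.8 kt
Leg 3: heading 326.1°; drift -7.0° → track 319.1°, groundspeed 204.2 kt
Leg 4: heading 214.0°; drift +3.5° → track 217.5°, groundspeed 220.3 kt
Leg 5: heading 325.8°; drift -7.0° → track 318.8°, groundspeed 204.4 kt
Leg 6: heading 332.7°; drift -7.2° → track 325.5°, groundspeed 201.4 kt

Leg 1: track=48.5°, groundspeed=174.1 kt
Leg 2: track=7.9°, groundspeed=183.8 kt
Leg 3: track=319.1°, groundspeed=204.2 kt
Leg 4: track=217.5°, groundspeed=220.3 kt
Leg 5: track=318.8°, groundspeed=204.4 kt
Leg 6: track=325.5°, groundspeed=201.4 kt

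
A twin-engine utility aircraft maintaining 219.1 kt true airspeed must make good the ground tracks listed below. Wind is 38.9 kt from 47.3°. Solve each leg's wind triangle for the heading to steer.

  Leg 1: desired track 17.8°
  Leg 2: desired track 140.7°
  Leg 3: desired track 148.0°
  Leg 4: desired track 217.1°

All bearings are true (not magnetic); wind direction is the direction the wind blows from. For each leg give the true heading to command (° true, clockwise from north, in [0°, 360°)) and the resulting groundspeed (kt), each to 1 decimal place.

Leg 1: desired track 17.8°; wind correction +5.0° → command heading 22.8°, groundspeed 184.4 kt
Leg 2: desired track 140.7°; wind correction -10.2° → command heading 130.5°, groundspeed 217.9 kt
Leg 3: desired track 148.0°; wind correction -10.0° → command heading 138.0°, groundspeed 223.0 kt
Leg 4: desired track 217.1°; wind correction -1.8° → command heading 215.3°, groundspeed 257.3 kt

Leg 1: heading=22.8°, groundspeed=184.4 kt
Leg 2: heading=130.5°, groundspeed=217.9 kt
Leg 3: heading=138.0°, groundspeed=223.0 kt
Leg 4: heading=215.3°, groundspeed=257.3 kt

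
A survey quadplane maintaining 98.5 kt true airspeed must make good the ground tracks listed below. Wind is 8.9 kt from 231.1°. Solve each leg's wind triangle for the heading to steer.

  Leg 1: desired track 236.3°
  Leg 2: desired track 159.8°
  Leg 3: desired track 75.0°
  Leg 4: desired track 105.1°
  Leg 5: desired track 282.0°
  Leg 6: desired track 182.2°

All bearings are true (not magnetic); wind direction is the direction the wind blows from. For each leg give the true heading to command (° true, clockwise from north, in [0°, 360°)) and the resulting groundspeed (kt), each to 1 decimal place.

Leg 1: desired track 236.3°; wind correction -0.5° → command heading 235.8°, groundspeed 89.6 kt
Leg 2: desired track 159.8°; wind correction +4.9° → command heading 164.7°, groundspeed 95.3 kt
Leg 3: desired track 75.0°; wind correction +2.1° → command heading 77.1°, groundspeed 106.6 kt
Leg 4: desired track 105.1°; wind correction +4.2° → command heading 109.3°, groundspeed 103.5 kt
Leg 5: desired track 282.0°; wind correction -4.0° → command heading 278.0°, groundspeed 92.6 kt
Leg 6: desired track 182.2°; wind correction +3.9° → command heading 186.1°, groundspeed 92.4 kt

Leg 1: heading=235.8°, groundspeed=89.6 kt
Leg 2: heading=164.7°, groundspeed=95.3 kt
Leg 3: heading=77.1°, groundspeed=106.6 kt
Leg 4: heading=109.3°, groundspeed=103.5 kt
Leg 5: heading=278.0°, groundspeed=92.6 kt
Leg 6: heading=186.1°, groundspeed=92.4 kt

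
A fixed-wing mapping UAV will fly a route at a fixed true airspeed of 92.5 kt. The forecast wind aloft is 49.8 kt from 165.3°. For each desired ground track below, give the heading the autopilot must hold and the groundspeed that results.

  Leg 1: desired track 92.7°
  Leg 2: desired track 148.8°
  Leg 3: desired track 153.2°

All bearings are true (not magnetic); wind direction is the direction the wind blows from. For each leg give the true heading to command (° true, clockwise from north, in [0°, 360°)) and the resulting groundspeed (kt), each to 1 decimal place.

Leg 1: heading=123.6°, groundspeed=64.5 kt
Leg 2: heading=157.6°, groundspeed=43.7 kt
Leg 3: heading=159.7°, groundspeed=43.2 kt

Leg 1: desired track 92.7°; wind correction +30.9° → command heading 123.6°, groundspeed 64.5 kt
Leg 2: desired track 148.8°; wind correction +8.8° → command heading 157.6°, groundspeed 43.7 kt
Leg 3: desired track 153.2°; wind correction +6.5° → command heading 159.7°, groundspeed 43.2 kt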